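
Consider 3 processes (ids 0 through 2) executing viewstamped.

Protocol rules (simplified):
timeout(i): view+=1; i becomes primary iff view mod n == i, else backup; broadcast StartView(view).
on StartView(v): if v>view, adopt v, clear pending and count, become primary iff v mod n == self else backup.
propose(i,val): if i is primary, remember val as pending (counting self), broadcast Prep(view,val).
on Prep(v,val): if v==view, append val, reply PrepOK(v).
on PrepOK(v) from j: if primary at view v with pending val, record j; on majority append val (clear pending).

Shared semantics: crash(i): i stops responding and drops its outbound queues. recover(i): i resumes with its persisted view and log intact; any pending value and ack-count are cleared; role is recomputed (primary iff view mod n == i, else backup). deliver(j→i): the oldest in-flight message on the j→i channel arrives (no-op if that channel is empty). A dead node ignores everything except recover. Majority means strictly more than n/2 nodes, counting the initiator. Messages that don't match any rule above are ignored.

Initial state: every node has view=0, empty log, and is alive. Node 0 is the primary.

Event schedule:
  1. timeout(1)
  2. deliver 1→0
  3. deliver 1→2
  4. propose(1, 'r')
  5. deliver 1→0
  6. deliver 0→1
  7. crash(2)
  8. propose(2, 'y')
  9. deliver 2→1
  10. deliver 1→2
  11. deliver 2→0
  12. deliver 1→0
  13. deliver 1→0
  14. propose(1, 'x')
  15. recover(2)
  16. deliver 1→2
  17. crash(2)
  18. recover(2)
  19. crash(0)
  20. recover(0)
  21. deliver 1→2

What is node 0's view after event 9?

e1 timeout(1): 1[prim,v=1,-]
e2 deliver 1→0: 0[back,v=1,-]
e3 deliver 1→2: 2[back,v=1,-]
e4 propose(1,'r'): ·
e5 deliver 1→0: 0[back,v=1,r]
e6 deliver 0→1: 1[prim,v=1,r]
e7 crash(2): 2[✗back,v=1,-]
e8 propose(2,'y'): ·
e9 deliver 2→1: ·

1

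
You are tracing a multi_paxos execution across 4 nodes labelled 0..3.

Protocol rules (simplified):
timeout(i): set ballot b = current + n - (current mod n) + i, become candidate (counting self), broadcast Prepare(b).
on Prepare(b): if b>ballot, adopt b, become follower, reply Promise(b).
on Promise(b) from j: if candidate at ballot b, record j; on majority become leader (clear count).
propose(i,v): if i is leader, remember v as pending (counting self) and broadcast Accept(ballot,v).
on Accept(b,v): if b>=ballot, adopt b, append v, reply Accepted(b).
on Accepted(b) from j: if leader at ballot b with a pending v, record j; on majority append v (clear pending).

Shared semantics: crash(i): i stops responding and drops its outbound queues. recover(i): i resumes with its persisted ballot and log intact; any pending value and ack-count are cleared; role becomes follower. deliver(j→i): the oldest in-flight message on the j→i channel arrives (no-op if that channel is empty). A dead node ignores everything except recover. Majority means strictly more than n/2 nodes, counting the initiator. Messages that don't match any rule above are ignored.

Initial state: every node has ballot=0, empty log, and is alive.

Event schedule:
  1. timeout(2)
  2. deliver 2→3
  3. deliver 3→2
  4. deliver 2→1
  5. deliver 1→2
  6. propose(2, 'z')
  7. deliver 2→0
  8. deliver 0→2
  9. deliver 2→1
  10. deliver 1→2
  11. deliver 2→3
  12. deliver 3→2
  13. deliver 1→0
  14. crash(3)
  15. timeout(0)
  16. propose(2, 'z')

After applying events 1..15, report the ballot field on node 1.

after 1 — timeout(2): n2:cand/b6/[-]
after 2 — deliver 2→3: n3:foll/b6/[-]
after 3 — deliver 3→2: ·
after 4 — deliver 2→1: n1:foll/b6/[-]
after 5 — deliver 1→2: n2:lead/b6/[-]
after 6 — propose(2,'z'): ·
after 7 — deliver 2→0: n0:foll/b6/[-]
after 8 — deliver 0→2: ·
after 9 — deliver 2→1: n1:foll/b6/[z]
after 10 — deliver 1→2: ·
after 11 — deliver 2→3: n3:foll/b6/[z]
after 12 — deliver 3→2: n2:lead/b6/[z]
after 13 — deliver 1→0: ·
after 14 — crash(3): n3:✗foll/b6/[z]
after 15 — timeout(0): n0:cand/b8/[-]

6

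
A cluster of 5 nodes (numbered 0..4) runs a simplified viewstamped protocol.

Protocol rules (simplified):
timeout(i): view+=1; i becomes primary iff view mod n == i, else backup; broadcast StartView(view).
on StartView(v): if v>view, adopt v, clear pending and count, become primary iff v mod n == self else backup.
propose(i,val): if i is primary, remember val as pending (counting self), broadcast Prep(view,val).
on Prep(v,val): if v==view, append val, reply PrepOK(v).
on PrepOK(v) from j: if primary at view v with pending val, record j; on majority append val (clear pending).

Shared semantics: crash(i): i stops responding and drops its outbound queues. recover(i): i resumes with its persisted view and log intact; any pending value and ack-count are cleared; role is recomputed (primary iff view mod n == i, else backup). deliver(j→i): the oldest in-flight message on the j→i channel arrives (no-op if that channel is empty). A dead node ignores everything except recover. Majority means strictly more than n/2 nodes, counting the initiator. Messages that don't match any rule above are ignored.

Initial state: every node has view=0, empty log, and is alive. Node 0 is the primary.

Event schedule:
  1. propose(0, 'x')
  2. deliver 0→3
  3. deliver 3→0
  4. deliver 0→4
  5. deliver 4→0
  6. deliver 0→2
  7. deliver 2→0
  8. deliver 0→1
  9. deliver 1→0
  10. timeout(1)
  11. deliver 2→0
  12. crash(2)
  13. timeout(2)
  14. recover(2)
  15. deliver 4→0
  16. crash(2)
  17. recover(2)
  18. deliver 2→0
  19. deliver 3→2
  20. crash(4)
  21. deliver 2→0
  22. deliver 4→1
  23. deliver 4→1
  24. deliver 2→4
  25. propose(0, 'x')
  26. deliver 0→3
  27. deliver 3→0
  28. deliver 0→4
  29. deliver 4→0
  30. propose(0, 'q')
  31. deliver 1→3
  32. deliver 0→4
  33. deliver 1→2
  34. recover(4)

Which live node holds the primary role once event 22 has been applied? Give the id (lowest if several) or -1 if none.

after 1 — propose(0,'x'): ·
after 2 — deliver 0→3: n3:back/v0/[x]
after 3 — deliver 3→0: ·
after 4 — deliver 0→4: n4:back/v0/[x]
after 5 — deliver 4→0: n0:prim/v0/[x]
after 6 — deliver 0→2: n2:back/v0/[x]
after 7 — deliver 2→0: ·
after 8 — deliver 0→1: n1:back/v0/[x]
after 9 — deliver 1→0: ·
after 10 — timeout(1): n1:prim/v1/[x]
after 11 — deliver 2→0: ·
after 12 — crash(2): n2:✗back/v0/[x]
after 13 — timeout(2): ·
after 14 — recover(2): n2:back/v0/[x]
after 15 — deliver 4→0: ·
after 16 — crash(2): n2:✗back/v0/[x]
after 17 — recover(2): n2:back/v0/[x]
after 18 — deliver 2→0: ·
after 19 — deliver 3→2: ·
after 20 — crash(4): n4:✗back/v0/[x]
after 21 — deliver 2→0: ·
after 22 — deliver 4→1: ·

0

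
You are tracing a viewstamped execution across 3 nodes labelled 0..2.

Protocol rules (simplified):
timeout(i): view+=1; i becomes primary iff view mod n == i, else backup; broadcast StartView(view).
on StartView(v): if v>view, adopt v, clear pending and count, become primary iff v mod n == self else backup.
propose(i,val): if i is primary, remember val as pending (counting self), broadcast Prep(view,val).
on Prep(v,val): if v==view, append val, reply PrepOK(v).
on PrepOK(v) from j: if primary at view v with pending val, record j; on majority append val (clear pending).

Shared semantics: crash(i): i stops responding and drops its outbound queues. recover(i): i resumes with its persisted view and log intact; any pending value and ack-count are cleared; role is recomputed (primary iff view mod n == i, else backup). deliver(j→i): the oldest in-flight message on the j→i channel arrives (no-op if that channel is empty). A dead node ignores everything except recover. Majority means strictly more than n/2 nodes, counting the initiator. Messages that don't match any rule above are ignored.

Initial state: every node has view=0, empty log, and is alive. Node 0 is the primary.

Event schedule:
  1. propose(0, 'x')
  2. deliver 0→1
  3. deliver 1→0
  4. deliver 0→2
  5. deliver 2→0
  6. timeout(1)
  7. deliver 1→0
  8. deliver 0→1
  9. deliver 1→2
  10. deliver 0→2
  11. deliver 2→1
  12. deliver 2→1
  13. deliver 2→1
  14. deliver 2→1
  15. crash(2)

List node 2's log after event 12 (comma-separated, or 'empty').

[1] propose(0,'x') → ∅
[2] deliver 0→1 → N1(back v0 [x])
[3] deliver 1→0 → N0(prim v0 [x])
[4] deliver 0→2 → N2(back v0 [x])
[5] deliver 2→0 → ∅
[6] timeout(1) → N1(prim v1 [x])
[7] deliver 1→0 → N0(back v1 [x])
[8] deliver 0→1 → ∅
[9] deliver 1→2 → N2(back v1 [x])
[10] deliver 0→2 → ∅
[11] deliver 2→1 → ∅
[12] deliver 2→1 → ∅

x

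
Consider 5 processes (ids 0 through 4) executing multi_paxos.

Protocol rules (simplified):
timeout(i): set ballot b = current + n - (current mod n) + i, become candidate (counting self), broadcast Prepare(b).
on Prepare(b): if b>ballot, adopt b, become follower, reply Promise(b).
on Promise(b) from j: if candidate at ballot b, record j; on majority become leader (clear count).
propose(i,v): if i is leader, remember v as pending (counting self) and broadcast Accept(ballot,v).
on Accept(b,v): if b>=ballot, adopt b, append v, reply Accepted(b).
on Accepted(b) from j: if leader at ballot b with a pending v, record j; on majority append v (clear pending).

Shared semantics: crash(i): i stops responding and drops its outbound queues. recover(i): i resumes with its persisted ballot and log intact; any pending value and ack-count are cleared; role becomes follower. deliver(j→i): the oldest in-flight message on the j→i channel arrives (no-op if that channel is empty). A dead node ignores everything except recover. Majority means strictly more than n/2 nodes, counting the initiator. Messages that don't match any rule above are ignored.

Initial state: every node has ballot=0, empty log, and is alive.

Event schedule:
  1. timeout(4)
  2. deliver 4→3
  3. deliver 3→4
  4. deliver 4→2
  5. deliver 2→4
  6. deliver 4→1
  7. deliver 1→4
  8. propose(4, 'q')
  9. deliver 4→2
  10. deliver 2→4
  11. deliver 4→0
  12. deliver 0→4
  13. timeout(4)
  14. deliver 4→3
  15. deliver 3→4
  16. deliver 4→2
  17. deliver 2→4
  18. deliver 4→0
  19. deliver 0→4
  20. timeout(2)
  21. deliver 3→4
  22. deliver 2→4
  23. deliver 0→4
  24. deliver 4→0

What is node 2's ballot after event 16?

14

step 1 timeout(4): 4={cand,b=9,log=-}
step 2 deliver 4→3: 3={foll,b=9,log=-}
step 3 deliver 3→4: —
step 4 deliver 4→2: 2={foll,b=9,log=-}
step 5 deliver 2→4: 4={lead,b=9,log=-}
step 6 deliver 4→1: 1={foll,b=9,log=-}
step 7 deliver 1→4: —
step 8 propose(4,'q'): —
step 9 deliver 4→2: 2={foll,b=9,log=q}
step 10 deliver 2→4: —
step 11 deliver 4→0: 0={foll,b=9,log=-}
step 12 deliver 0→4: —
step 13 timeout(4): 4={cand,b=14,log=-}
step 14 deliver 4→3: 3={foll,b=9,log=q}
step 15 deliver 3→4: —
step 16 deliver 4→2: 2={foll,b=14,log=q}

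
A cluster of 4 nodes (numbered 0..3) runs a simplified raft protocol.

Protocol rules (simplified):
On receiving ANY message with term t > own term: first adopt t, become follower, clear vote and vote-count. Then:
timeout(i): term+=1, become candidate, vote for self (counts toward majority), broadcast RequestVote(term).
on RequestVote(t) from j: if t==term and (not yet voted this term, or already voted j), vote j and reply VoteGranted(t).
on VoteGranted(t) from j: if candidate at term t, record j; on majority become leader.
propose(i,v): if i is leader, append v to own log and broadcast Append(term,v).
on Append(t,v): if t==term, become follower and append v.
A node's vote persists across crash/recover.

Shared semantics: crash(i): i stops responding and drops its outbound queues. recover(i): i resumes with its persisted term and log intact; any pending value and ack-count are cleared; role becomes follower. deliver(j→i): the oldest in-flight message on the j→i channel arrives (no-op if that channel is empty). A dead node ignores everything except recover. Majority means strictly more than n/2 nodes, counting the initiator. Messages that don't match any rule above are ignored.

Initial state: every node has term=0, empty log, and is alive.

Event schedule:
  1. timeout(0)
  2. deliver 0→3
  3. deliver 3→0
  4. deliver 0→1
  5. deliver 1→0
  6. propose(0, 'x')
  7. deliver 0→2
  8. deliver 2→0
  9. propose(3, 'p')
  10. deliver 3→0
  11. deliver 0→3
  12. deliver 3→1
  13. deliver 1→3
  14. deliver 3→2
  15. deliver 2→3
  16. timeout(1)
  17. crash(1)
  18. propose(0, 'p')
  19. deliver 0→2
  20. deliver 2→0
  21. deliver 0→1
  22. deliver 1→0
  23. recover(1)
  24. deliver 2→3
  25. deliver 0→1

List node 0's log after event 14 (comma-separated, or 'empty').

x

1. timeout(0):  <0:cand t1 ->
2. deliver 0→3:  <3:foll t1 ->
3. deliver 3→0:  nop
4. deliver 0→1:  <1:foll t1 ->
5. deliver 1→0:  <0:lead t1 ->
6. propose(0,'x'):  <0:lead t1 x>
7. deliver 0→2:  <2:foll t1 ->
8. deliver 2→0:  nop
9. propose(3,'p'):  nop
10. deliver 3→0:  nop
11. deliver 0→3:  <3:foll t1 x>
12. deliver 3→1:  nop
13. deliver 1→3:  nop
14. deliver 3→2:  nop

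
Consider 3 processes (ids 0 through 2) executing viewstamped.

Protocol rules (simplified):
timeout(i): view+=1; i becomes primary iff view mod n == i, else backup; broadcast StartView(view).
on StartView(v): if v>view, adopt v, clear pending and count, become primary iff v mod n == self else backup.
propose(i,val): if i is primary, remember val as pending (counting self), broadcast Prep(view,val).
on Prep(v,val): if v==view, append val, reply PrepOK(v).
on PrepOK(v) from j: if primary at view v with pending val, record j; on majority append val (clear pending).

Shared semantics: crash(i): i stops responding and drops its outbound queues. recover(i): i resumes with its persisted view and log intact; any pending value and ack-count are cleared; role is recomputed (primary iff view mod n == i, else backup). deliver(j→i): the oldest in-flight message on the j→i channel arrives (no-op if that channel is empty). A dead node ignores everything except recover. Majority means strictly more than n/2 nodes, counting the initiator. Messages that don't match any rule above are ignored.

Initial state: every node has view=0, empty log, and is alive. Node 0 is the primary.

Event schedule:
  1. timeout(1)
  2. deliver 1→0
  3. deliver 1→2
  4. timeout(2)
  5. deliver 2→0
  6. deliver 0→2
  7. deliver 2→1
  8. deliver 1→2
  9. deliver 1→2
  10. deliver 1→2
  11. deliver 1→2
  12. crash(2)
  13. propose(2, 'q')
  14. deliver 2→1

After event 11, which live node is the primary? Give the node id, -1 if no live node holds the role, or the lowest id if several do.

2

1. timeout(1):  <1:prim v1 ->
2. deliver 1→0:  <0:back v1 ->
3. deliver 1→2:  <2:back v1 ->
4. timeout(2):  <2:prim v2 ->
5. deliver 2→0:  <0:back v2 ->
6. deliver 0→2:  nop
7. deliver 2→1:  <1:back v2 ->
8. deliver 1→2:  nop
9. deliver 1→2:  nop
10. deliver 1→2:  nop
11. deliver 1→2:  nop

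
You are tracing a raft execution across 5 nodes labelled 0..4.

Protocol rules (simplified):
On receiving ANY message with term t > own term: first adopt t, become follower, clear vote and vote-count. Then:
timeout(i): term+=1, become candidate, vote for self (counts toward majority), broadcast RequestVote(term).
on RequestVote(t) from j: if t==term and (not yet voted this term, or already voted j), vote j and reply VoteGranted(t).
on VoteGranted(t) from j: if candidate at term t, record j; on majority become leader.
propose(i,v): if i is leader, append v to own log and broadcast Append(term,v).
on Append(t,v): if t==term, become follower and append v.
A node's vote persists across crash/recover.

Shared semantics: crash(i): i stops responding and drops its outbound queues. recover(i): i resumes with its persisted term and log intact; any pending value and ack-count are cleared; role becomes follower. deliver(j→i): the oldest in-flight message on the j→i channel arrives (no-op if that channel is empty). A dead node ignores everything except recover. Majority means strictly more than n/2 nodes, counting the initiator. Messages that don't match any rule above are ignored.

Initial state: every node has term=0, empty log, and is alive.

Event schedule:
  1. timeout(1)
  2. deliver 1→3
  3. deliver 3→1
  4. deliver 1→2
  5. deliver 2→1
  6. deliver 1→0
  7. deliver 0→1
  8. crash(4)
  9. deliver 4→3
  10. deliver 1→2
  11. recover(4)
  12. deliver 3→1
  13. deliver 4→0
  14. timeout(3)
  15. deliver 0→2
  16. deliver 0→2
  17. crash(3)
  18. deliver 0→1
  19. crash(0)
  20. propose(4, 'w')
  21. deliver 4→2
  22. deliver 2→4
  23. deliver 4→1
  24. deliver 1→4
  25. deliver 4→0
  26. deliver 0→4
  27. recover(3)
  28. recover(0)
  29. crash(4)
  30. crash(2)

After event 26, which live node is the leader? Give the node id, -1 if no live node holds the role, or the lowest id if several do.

after 1 — timeout(1): n1:cand/t1/[-]
after 2 — deliver 1→3: n3:foll/t1/[-]
after 3 — deliver 3→1: ·
after 4 — deliver 1→2: n2:foll/t1/[-]
after 5 — deliver 2→1: n1:lead/t1/[-]
after 6 — deliver 1→0: n0:foll/t1/[-]
after 7 — deliver 0→1: ·
after 8 — crash(4): n4:✗foll/t0/[-]
after 9 — deliver 4→3: ·
after 10 — deliver 1→2: ·
after 11 — recover(4): n4:foll/t0/[-]
after 12 — deliver 3→1: ·
after 13 — deliver 4→0: ·
after 14 — timeout(3): n3:cand/t2/[-]
after 15 — deliver 0→2: ·
after 16 — deliver 0→2: ·
after 17 — crash(3): n3:✗cand/t2/[-]
after 18 — deliver 0→1: ·
after 19 — crash(0): n0:✗foll/t1/[-]
after 20 — propose(4,'w'): ·
after 21 — deliver 4→2: ·
after 22 — deliver 2→4: ·
after 23 — deliver 4→1: ·
after 24 — deliver 1→4: n4:foll/t1/[-]
after 25 — deliver 4→0: ·
after 26 — deliver 0→4: ·

1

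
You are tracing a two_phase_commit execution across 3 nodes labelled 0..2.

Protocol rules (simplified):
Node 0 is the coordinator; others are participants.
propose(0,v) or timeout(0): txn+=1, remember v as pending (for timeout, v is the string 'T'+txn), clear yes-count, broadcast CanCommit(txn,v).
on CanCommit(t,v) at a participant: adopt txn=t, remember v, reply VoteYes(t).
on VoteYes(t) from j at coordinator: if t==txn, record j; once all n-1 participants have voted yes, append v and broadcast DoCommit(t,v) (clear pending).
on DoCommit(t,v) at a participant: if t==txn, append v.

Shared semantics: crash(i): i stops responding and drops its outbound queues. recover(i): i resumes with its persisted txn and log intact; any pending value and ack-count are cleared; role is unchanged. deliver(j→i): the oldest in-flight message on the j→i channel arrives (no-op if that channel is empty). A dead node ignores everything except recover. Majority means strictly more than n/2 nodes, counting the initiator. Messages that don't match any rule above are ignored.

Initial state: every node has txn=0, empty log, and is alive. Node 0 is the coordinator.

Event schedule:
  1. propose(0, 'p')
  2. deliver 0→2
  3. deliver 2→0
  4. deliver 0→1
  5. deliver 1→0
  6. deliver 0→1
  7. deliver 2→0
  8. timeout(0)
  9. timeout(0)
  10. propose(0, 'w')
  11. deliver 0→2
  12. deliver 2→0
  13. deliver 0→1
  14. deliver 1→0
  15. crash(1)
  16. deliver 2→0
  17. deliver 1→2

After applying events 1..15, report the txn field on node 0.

step 1 propose(0,'p'): 0={coor,t=1,log=-}
step 2 deliver 0→2: 2={part,t=1,log=-}
step 3 deliver 2→0: —
step 4 deliver 0→1: 1={part,t=1,log=-}
step 5 deliver 1→0: 0={coor,t=1,log=p}
step 6 deliver 0→1: 1={part,t=1,log=p}
step 7 deliver 2→0: —
step 8 timeout(0): 0={coor,t=2,log=p}
step 9 timeout(0): 0={coor,t=3,log=p}
step 10 propose(0,'w'): 0={coor,t=4,log=p}
step 11 deliver 0→2: 2={part,t=1,log=p}
step 12 deliver 2→0: —
step 13 deliver 0→1: 1={part,t=2,log=p}
step 14 deliver 1→0: —
step 15 crash(1): 1={✗part,t=2,log=p}

4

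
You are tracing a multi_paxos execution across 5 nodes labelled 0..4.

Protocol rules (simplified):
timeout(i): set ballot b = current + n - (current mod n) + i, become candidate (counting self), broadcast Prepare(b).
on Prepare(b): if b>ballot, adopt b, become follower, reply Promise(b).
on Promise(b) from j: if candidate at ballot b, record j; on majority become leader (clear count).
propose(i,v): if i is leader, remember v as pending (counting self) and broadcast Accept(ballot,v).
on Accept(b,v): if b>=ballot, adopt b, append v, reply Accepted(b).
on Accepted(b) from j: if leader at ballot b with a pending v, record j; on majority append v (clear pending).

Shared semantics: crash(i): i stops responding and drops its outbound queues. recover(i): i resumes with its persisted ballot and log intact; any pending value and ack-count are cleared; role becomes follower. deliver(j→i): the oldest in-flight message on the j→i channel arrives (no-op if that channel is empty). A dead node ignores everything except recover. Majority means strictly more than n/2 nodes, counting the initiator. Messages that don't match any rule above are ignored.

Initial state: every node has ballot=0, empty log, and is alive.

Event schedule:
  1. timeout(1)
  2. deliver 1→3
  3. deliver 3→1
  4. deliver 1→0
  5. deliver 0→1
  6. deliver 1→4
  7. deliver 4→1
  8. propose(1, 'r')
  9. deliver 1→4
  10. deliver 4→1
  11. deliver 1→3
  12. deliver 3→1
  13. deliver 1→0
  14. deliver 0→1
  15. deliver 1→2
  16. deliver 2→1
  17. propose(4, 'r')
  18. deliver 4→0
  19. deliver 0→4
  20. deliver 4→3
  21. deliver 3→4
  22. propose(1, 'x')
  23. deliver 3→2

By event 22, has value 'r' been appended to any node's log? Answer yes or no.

yes

[1] timeout(1) → N1(cand b6 [-])
[2] deliver 1→3 → N3(foll b6 [-])
[3] deliver 3→1 → ∅
[4] deliver 1→0 → N0(foll b6 [-])
[5] deliver 0→1 → N1(lead b6 [-])
[6] deliver 1→4 → N4(foll b6 [-])
[7] deliver 4→1 → ∅
[8] propose(1,'r') → ∅
[9] deliver 1→4 → N4(foll b6 [r])
[10] deliver 4→1 → ∅
[11] deliver 1→3 → N3(foll b6 [r])
[12] deliver 3→1 → N1(lead b6 [r])
[13] deliver 1→0 → N0(foll b6 [r])
[14] deliver 0→1 → ∅
[15] deliver 1→2 → N2(foll b6 [-])
[16] deliver 2→1 → ∅
[17] propose(4,'r') → ∅
[18] deliver 4→0 → ∅
[19] deliver 0→4 → ∅
[20] deliver 4→3 → ∅
[21] deliver 3→4 → ∅
[22] propose(1,'x') → ∅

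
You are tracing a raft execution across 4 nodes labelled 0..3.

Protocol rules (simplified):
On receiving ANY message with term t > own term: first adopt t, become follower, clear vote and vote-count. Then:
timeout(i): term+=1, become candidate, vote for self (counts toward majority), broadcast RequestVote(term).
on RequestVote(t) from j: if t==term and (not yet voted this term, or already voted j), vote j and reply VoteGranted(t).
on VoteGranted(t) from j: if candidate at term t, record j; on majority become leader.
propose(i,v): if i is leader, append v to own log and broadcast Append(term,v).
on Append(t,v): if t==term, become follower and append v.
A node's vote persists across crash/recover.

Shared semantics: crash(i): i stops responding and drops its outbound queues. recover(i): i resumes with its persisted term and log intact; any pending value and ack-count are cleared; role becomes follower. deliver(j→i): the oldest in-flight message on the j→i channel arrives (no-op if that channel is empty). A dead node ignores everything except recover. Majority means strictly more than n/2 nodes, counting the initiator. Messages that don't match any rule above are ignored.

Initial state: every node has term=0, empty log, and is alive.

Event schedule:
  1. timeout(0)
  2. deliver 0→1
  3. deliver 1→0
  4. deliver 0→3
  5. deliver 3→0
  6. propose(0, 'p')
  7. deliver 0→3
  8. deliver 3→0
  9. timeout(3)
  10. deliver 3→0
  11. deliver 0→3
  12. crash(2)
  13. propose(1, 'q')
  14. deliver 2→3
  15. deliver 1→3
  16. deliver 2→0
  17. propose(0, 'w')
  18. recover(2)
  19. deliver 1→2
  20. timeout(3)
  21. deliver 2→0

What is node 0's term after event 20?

e1 timeout(0): 0[cand,t=1,-]
e2 deliver 0→1: 1[foll,t=1,-]
e3 deliver 1→0: ·
e4 deliver 0→3: 3[foll,t=1,-]
e5 deliver 3→0: 0[lead,t=1,-]
e6 propose(0,'p'): 0[lead,t=1,p]
e7 deliver 0→3: 3[foll,t=1,p]
e8 deliver 3→0: ·
e9 timeout(3): 3[cand,t=2,p]
e10 deliver 3→0: 0[foll,t=2,p]
e11 deliver 0→3: ·
e12 crash(2): 2[✗foll,t=0,-]
e13 propose(1,'q'): ·
e14 deliver 2→3: ·
e15 deliver 1→3: ·
e16 deliver 2→0: ·
e17 propose(0,'w'): ·
e18 recover(2): 2[foll,t=0,-]
e19 deliver 1→2: ·
e20 timeout(3): 3[cand,t=3,p]

2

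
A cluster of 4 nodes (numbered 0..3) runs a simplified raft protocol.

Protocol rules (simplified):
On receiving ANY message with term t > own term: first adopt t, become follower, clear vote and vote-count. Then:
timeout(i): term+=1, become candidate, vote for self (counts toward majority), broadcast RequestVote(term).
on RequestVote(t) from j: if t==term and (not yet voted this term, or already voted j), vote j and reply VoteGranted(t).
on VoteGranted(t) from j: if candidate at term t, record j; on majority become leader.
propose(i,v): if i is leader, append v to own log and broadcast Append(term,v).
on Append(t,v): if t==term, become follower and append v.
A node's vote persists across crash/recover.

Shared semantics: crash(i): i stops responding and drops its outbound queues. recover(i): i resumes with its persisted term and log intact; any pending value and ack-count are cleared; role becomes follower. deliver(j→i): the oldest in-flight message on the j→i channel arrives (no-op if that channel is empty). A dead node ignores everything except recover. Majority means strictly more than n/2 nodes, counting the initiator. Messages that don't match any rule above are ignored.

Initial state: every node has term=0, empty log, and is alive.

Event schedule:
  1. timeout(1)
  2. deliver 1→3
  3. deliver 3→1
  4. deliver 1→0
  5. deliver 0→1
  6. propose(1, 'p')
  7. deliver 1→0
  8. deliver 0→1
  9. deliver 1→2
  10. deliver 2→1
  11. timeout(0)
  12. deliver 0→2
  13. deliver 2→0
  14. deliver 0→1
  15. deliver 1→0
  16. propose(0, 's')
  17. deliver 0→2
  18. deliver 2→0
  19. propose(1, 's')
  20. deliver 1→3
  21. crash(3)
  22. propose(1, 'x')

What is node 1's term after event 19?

step 1 timeout(1): 1={cand,t=1,log=-}
step 2 deliver 1→3: 3={foll,t=1,log=-}
step 3 deliver 3→1: —
step 4 deliver 1→0: 0={foll,t=1,log=-}
step 5 deliver 0→1: 1={lead,t=1,log=-}
step 6 propose(1,'p'): 1={lead,t=1,log=p}
step 7 deliver 1→0: 0={foll,t=1,log=p}
step 8 deliver 0→1: —
step 9 deliver 1→2: 2={foll,t=1,log=-}
step 10 deliver 2→1: —
step 11 timeout(0): 0={cand,t=2,log=p}
step 12 deliver 0→2: 2={foll,t=2,log=-}
step 13 deliver 2→0: —
step 14 deliver 0→1: 1={foll,t=2,log=p}
step 15 deliver 1→0: 0={lead,t=2,log=p}
step 16 propose(0,'s'): 0={lead,t=2,log=p,s}
step 17 deliver 0→2: 2={foll,t=2,log=s}
step 18 deliver 2→0: —
step 19 propose(1,'s'): —

2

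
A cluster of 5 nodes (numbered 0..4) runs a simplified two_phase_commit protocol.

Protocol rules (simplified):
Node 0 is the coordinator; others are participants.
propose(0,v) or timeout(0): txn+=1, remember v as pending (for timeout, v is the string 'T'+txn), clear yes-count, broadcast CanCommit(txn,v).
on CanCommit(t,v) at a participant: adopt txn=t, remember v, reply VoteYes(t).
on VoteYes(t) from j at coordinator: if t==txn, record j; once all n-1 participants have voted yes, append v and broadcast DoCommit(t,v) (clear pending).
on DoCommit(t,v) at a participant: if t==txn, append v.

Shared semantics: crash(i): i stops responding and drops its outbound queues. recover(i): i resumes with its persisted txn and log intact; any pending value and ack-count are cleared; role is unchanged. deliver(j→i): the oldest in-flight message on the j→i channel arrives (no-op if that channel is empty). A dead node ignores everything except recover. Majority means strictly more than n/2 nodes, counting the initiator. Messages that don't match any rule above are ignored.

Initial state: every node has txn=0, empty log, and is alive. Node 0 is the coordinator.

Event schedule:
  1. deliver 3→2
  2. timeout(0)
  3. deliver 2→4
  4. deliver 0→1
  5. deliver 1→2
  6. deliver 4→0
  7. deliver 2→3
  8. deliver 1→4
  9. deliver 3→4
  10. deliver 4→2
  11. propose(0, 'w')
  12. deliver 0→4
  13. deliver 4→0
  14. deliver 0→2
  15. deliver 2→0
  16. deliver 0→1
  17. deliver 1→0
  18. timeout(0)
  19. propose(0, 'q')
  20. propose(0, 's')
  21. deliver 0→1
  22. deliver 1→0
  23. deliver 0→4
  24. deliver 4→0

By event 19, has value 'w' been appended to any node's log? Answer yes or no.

no

step 1 deliver 3→2: —
step 2 timeout(0): 0={coor,t=1,log=-}
step 3 deliver 2→4: —
step 4 deliver 0→1: 1={part,t=1,log=-}
step 5 deliver 1→2: —
step 6 deliver 4→0: —
step 7 deliver 2→3: —
step 8 deliver 1→4: —
step 9 deliver 3→4: —
step 10 deliver 4→2: —
step 11 propose(0,'w'): 0={coor,t=2,log=-}
step 12 deliver 0→4: 4={part,t=1,log=-}
step 13 deliver 4→0: —
step 14 deliver 0→2: 2={part,t=1,log=-}
step 15 deliver 2→0: —
step 16 deliver 0→1: 1={part,t=2,log=-}
step 17 deliver 1→0: —
step 18 timeout(0): 0={coor,t=3,log=-}
step 19 propose(0,'q'): 0={coor,t=4,log=-}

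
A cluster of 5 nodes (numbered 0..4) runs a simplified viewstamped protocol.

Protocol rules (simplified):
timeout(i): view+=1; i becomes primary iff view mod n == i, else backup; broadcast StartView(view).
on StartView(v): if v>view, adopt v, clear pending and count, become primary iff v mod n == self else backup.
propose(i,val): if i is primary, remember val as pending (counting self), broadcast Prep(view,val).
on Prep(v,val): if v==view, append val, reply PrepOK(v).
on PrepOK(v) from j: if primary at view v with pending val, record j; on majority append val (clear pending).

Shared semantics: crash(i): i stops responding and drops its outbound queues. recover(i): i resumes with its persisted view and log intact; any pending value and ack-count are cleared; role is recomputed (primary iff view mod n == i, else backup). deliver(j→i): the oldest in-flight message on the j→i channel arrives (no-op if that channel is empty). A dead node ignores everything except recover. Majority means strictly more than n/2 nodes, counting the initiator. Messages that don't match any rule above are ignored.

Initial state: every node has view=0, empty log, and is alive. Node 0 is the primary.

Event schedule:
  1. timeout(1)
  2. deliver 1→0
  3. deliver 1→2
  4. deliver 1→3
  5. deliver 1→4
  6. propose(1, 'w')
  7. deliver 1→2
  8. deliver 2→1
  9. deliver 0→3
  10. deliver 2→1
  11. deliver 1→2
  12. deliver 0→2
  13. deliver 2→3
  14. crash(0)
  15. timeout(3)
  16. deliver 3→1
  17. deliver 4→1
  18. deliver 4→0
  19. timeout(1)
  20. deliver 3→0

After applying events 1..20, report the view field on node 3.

step 1 timeout(1): 1={prim,v=1,log=-}
step 2 deliver 1→0: 0={back,v=1,log=-}
step 3 deliver 1→2: 2={back,v=1,log=-}
step 4 deliver 1→3: 3={back,v=1,log=-}
step 5 deliver 1→4: 4={back,v=1,log=-}
step 6 propose(1,'w'): —
step 7 deliver 1→2: 2={back,v=1,log=w}
step 8 deliver 2→1: —
step 9 deliver 0→3: —
step 10 deliver 2→1: —
step 11 deliver 1→2: —
step 12 deliver 0→2: —
step 13 deliver 2→3: —
step 14 crash(0): 0={✗back,v=1,log=-}
step 15 timeout(3): 3={back,v=2,log=-}
step 16 deliver 3→1: 1={back,v=2,log=-}
step 17 deliver 4→1: —
step 18 deliver 4→0: —
step 19 timeout(1): 1={back,v=3,log=-}
step 20 deliver 3→0: —

2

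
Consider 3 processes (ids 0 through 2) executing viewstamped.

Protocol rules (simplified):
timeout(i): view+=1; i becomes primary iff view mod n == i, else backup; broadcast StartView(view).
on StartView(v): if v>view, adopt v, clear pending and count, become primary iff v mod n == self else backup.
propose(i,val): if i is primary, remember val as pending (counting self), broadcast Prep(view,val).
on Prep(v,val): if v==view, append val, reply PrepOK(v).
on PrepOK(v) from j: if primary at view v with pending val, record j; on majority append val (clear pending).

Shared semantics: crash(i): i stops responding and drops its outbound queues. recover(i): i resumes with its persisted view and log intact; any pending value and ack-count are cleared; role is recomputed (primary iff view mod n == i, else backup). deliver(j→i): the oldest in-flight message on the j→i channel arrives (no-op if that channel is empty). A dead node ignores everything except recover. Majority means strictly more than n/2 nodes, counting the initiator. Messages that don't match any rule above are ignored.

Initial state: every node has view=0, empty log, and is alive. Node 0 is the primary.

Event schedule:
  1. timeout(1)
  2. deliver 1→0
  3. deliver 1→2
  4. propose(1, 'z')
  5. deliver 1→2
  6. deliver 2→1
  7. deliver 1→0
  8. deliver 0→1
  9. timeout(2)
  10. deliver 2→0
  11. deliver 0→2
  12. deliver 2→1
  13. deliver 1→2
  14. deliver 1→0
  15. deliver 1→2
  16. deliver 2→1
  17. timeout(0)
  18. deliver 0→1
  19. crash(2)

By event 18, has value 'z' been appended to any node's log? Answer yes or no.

yes

step 1 timeout(1): 1={prim,v=1,log=-}
step 2 deliver 1→0: 0={back,v=1,log=-}
step 3 deliver 1→2: 2={back,v=1,log=-}
step 4 propose(1,'z'): —
step 5 deliver 1→2: 2={back,v=1,log=z}
step 6 deliver 2→1: 1={prim,v=1,log=z}
step 7 deliver 1→0: 0={back,v=1,log=z}
step 8 deliver 0→1: —
step 9 timeout(2): 2={prim,v=2,log=z}
step 10 deliver 2→0: 0={back,v=2,log=z}
step 11 deliver 0→2: —
step 12 deliver 2→1: 1={back,v=2,log=z}
step 13 deliver 1→2: —
step 14 deliver 1→0: —
step 15 deliver 1→2: —
step 16 deliver 2→1: —
step 17 timeout(0): 0={prim,v=3,log=z}
step 18 deliver 0→1: 1={back,v=3,log=z}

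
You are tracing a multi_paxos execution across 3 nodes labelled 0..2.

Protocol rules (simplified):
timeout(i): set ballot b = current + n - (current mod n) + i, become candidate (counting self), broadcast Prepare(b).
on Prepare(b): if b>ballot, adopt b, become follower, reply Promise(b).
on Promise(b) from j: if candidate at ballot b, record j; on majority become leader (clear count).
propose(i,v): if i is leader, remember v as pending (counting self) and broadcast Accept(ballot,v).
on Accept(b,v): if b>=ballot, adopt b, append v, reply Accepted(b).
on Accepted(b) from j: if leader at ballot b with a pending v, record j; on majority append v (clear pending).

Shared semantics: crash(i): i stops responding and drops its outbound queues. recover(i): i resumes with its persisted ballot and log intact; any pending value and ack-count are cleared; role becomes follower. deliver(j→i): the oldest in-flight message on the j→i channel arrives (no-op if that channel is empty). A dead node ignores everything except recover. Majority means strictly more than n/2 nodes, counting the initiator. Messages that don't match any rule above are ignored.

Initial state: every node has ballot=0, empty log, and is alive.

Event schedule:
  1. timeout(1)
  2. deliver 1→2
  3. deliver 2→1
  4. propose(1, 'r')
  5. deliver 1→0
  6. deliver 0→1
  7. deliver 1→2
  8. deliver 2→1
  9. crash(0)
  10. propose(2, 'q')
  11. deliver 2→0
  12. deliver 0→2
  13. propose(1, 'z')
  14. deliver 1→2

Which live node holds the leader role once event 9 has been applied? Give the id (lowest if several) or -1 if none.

e1 timeout(1): 1[cand,b=4,-]
e2 deliver 1→2: 2[foll,b=4,-]
e3 deliver 2→1: 1[lead,b=4,-]
e4 propose(1,'r'): ·
e5 deliver 1→0: 0[foll,b=4,-]
e6 deliver 0→1: ·
e7 deliver 1→2: 2[foll,b=4,r]
e8 deliver 2→1: 1[lead,b=4,r]
e9 crash(0): 0[✗foll,b=4,-]

1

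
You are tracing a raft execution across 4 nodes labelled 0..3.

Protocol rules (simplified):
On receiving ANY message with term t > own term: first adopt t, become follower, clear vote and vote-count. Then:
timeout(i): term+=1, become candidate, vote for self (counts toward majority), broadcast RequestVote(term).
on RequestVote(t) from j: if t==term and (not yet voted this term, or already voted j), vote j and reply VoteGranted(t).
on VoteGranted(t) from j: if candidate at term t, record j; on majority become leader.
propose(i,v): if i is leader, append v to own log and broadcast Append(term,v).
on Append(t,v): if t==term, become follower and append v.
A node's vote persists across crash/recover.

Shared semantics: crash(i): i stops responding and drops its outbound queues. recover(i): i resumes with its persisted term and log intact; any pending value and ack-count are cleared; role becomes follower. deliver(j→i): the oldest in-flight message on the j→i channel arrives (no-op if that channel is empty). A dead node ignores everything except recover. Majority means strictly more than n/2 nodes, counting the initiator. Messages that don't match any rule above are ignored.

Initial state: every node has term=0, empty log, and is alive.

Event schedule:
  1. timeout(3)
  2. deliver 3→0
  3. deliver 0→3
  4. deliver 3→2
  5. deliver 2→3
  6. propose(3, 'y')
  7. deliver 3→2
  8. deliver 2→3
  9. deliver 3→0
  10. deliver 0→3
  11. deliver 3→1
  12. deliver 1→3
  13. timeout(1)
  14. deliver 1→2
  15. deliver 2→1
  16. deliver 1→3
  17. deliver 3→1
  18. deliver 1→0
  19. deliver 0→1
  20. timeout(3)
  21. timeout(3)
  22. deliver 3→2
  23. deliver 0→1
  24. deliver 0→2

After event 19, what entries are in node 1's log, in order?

1. timeout(3):  <3:cand t1 ->
2. deliver 3→0:  <0:foll t1 ->
3. deliver 0→3:  nop
4. deliver 3→2:  <2:foll t1 ->
5. deliver 2→3:  <3:lead t1 ->
6. propose(3,'y'):  <3:lead t1 y>
7. deliver 3→2:  <2:foll t1 y>
8. deliver 2→3:  nop
9. deliver 3→0:  <0:foll t1 y>
10. deliver 0→3:  nop
11. deliver 3→1:  <1:foll t1 ->
12. deliver 1→3:  nop
13. timeout(1):  <1:cand t2 ->
14. deliver 1→2:  <2:foll t2 y>
15. deliver 2→1:  nop
16. deliver 1→3:  <3:foll t2 y>
17. deliver 3→1:  nop
18. deliver 1→0:  <0:foll t2 y>
19. deliver 0→1:  <1:lead t2 ->

empty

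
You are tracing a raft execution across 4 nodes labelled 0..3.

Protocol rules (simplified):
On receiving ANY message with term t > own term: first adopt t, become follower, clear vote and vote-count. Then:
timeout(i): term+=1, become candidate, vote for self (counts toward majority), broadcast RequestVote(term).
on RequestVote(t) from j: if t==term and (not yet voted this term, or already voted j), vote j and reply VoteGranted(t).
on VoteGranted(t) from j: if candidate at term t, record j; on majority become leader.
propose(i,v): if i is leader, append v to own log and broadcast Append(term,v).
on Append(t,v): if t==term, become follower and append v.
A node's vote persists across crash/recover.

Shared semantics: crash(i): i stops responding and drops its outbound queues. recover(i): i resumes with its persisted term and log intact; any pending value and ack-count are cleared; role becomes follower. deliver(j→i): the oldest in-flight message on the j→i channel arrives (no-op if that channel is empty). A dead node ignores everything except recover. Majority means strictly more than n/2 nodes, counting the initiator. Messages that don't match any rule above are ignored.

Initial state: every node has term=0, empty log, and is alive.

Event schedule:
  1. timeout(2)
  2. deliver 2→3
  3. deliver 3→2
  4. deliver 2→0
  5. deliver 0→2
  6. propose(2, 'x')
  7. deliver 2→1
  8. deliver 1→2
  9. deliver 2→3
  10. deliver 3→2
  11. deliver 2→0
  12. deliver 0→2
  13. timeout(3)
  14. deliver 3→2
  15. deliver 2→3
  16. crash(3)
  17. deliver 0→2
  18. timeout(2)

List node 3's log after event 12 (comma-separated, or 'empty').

e1 timeout(2): 2[cand,t=1,-]
e2 deliver 2→3: 3[foll,t=1,-]
e3 deliver 3→2: ·
e4 deliver 2→0: 0[foll,t=1,-]
e5 deliver 0→2: 2[lead,t=1,-]
e6 propose(2,'x'): 2[lead,t=1,x]
e7 deliver 2→1: 1[foll,t=1,-]
e8 deliver 1→2: ·
e9 deliver 2→3: 3[foll,t=1,x]
e10 deliver 3→2: ·
e11 deliver 2→0: 0[foll,t=1,x]
e12 deliver 0→2: ·

x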